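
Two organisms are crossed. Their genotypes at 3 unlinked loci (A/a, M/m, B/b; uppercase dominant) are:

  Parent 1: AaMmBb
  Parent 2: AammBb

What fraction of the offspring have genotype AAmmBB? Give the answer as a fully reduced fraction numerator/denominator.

P(AAmmBB) = 1/32

AaMmBb gametes: AMB×1, AMb×1, AmB×1, Amb×1, aMB×1, aMb×1, amB×1, amb×1
AammBb gametes: AmB×2, Amb×2, amB×2, amb×2
AaMmBb×AammBb grid (8·8=64): AAMmBB=2 AAMmBb=4 AAMmbb=2 AAmmBB=2 AAmmBb=4 AAmmbb=2 AaMmBB=4 AaMmBb=8 AaMmbb=4 AammBB=4 AammBb=8 Aammbb=4 aaMmBB=2 aaMmBb=4 aaMmbb=2 aammBB=2 aammBb=4 aammbb=2
AAmmBB hits 2/64; gcd=2; 2÷2/64÷2 = 1/32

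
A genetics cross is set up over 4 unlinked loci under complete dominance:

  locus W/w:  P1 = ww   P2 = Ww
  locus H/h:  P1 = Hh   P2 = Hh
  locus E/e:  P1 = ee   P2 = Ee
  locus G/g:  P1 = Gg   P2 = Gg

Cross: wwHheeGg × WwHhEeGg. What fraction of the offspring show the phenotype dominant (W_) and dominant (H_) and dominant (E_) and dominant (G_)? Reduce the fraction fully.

P(W_ H_ E_ G_) = 9/64

wwHheeGg gametes: wHeG×4, wHeg×4, wheG×4, wheg×4
WwHhEeGg gametes: WHEG×1, WHEg×1, WHeG×1, WHeg×1, WhEG×1, WhEg×1, WheG×1, Wheg×1, wHEG×1, wHEg×1, wHeG×1, wHeg×1, whEG×1, whEg×1, wheG×1, wheg×1
wwHheeGg×WwHhEeGg grid (16·16=256): WwHHEeGG=4 WwHHEeGg=8 WwHHEegg=4 WwHHeeGG=4 WwHHeeGg=8 WwHHeegg=4 WwHhEeGG=8 WwHhEeGg=16 WwHhEegg=8 WwHheeGG=8 WwHheeGg=16 WwHheegg=8 WwhhEeGG=4 WwhhEeGg=8 WwhhEegg=4 WwhheeGG=4 WwhheeGg=8 Wwhheegg=4 wwHHEeGG=4 wwHHEeGg=8 wwHHEegg=4 wwHHeeGG=4 wwHHeeGg=8 wwHHeegg=4 wwHhEeGG=8 wwHhEeGg=16 wwHhEegg=8 wwHheeGG=8 wwHheeGg=16 wwHheegg=8 wwhhEeGG=4 wwhhEeGg=8 wwhhEegg=4 wwhheeGG=4 wwhheeGg=8 wwhheegg=4
W_ H_ E_ G_ hits 36/256; gcd=4; 36÷4/256÷4 = 9/64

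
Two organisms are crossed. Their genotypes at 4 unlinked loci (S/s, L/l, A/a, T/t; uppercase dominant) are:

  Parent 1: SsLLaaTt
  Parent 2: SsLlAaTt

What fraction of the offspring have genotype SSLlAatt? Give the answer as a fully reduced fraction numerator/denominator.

P(SSLlAatt) = 1/64

SsLLaaTt gametes: SLaT×4, SLat×4, sLaT×4, sLat×4
SsLlAaTt gametes: SLAT×1, SLAt×1, SLaT×1, SLat×1, SlAT×1, SlAt×1, SlaT×1, Slat×1, sLAT×1, sLAt×1, sLaT×1, sLat×1, slAT×1, slAt×1, slaT×1, slat×1
SsLLaaTt×SsLlAaTt grid (16·16=256): SSLLAaTT=4 SSLLAaTt=8 SSLLAatt=4 SSLLaaTT=4 SSLLaaTt=8 SSLLaatt=4 SSLlAaTT=4 SSLlAaTt=8 SSLlAatt=4 SSLlaaTT=4 SSLlaaTt=8 SSLlaatt=4 SsLLAaTT=8 SsLLAaTt=16 SsLLAatt=8 SsLLaaTT=8 SsLLaaTt=16 SsLLaatt=8 SsLlAaTT=8 SsLlAaTt=16 SsLlAatt=8 SsLlaaTT=8 SsLlaaTt=16 SsLlaatt=8 ssLLAaTT=4 ssLLAaTt=8 ssLLAatt=4 ssLLaaTT=4 ssLLaaTt=8 ssLLaatt=4 ssLlAaTT=4 ssLlAaTt=8 ssLlAatt=4 ssLlaaTT=4 ssLlaaTt=8 ssLlaatt=4
SSLlAatt hits 4/256; gcd=4; 4÷4/256÷4 = 1/64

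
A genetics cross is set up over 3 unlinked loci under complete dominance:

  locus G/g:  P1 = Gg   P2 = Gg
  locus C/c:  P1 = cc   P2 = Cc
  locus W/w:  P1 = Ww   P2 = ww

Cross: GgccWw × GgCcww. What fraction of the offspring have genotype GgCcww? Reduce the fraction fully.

GgccWw gametes: GcW×2, Gcw×2, gcW×2, gcw×2
GgCcww gametes: GCw×2, Gcw×2, gCw×2, gcw×2
GgccWw×GgCcww grid (8·8=64): GGCcWw=4 GGCcww=4 GGccWw=4 GGccww=4 GgCcWw=8 GgCcww=8 GgccWw=8 Ggccww=8 ggCcWw=4 ggCcww=4 ggccWw=4 ggccww=4
GgCcww hits 8/64; gcd=8; 8÷8/64÷8 = 1/8

P(GgCcww) = 1/8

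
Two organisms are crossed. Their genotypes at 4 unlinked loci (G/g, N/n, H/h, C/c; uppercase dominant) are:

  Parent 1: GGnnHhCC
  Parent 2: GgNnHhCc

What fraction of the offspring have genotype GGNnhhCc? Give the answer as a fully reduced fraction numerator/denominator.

P(GGNnhhCc) = 1/32

GGnnHhCC gametes: GnHC×8, GnhC×8
GgNnHhCc gametes: GNHC×1, GNHc×1, GNhC×1, GNhc×1, GnHC×1, GnHc×1, GnhC×1, Gnhc×1, gNHC×1, gNHc×1, gNhC×1, gNhc×1, gnHC×1, gnHc×1, gnhC×1, gnhc×1
GGnnHhCC×GgNnHhCc grid (16·16=256): GGNnHHCC=8 GGNnHHCc=8 GGNnHhCC=16 GGNnHhCc=16 GGNnhhCC=8 GGNnhhCc=8 GGnnHHCC=8 GGnnHHCc=8 GGnnHhCC=16 GGnnHhCc=16 GGnnhhCC=8 GGnnhhCc=8 GgNnHHCC=8 GgNnHHCc=8 GgNnHhCC=16 GgNnHhCc=16 GgNnhhCC=8 GgNnhhCc=8 GgnnHHCC=8 GgnnHHCc=8 GgnnHhCC=16 GgnnHhCc=16 GgnnhhCC=8 GgnnhhCc=8
GGNnhhCc hits 8/256; gcd=8; 8÷8/256÷8 = 1/32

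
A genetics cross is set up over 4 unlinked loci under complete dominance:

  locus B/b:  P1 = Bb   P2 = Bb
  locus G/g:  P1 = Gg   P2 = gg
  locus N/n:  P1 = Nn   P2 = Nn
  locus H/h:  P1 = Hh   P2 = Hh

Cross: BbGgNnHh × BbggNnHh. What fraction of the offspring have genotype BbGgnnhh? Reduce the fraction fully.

P(BbGgnnhh) = 1/64

BbGgNnHh gametes: BGNH×1, BGNh×1, BGnH×1, BGnh×1, BgNH×1, BgNh×1, BgnH×1, Bgnh×1, bGNH×1, bGNh×1, bGnH×1, bGnh×1, bgNH×1, bgNh×1, bgnH×1, bgnh×1
BbggNnHh gametes: BgNH×2, BgNh×2, BgnH×2, Bgnh×2, bgNH×2, bgNh×2, bgnH×2, bgnh×2
BbGgNnHh×BbggNnHh grid (16·16=256): BBGgNNHH=2 BBGgNNHh=4 BBGgNNhh=2 BBGgNnHH=4 BBGgNnHh=8 BBGgNnhh=4 BBGgnnHH=2 BBGgnnHh=4 BBGgnnhh=2 BBggNNHH=2 BBggNNHh=4 BBggNNhh=2 BBggNnHH=4 BBggNnHh=8 BBggNnhh=4 BBggnnHH=2 BBggnnHh=4 BBggnnhh=2 BbGgNNHH=4 BbGgNNHh=8 BbGgNNhh=4 BbGgNnHH=8 BbGgNnHh=16 BbGgNnhh=8 BbGgnnHH=4 BbGgnnHh=8 BbGgnnhh=4 BbggNNHH=4 BbggNNHh=8 BbggNNhh=4 BbggNnHH=8 BbggNnHh=16 BbggNnhh=8 BbggnnHH=4 BbggnnHh=8 Bbggnnhh=4 bbGgNNHH=2 bbGgNNHh=4 bbGgNNhh=2 bbGgNnHH=4 bbGgNnHh=8 bbGgNnhh=4 bbGgnnHH=2 bbGgnnHh=4 bbGgnnhh=2 bbggNNHH=2 bbggNNHh=4 bbggNNhh=2 bbggNnHH=4 bbggNnHh=8 bbggNnhh=4 bbggnnHH=2 bbggnnHh=4 bbggnnhh=2
BbGgnnhh hits 4/256; gcd=4; 4÷4/256÷4 = 1/64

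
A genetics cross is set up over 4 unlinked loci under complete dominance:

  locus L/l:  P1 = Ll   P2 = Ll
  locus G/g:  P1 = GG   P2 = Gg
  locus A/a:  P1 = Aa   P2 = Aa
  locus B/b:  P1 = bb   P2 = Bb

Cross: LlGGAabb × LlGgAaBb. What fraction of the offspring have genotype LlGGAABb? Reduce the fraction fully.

LlGGAabb gametes: LGAb×4, LGab×4, lGAb×4, lGab×4
LlGgAaBb gametes: LGAB×1, LGAb×1, LGaB×1, LGab×1, LgAB×1, LgAb×1, LgaB×1, Lgab×1, lGAB×1, lGAb×1, lGaB×1, lGab×1, lgAB×1, lgAb×1, lgaB×1, lgab×1
LlGGAabb×LlGgAaBb grid (16·16=256): LLGGAABb=4 LLGGAAbb=4 LLGGAaBb=8 LLGGAabb=8 LLGGaaBb=4 LLGGaabb=4 LLGgAABb=4 LLGgAAbb=4 LLGgAaBb=8 LLGgAabb=8 LLGgaaBb=4 LLGgaabb=4 LlGGAABb=8 LlGGAAbb=8 LlGGAaBb=16 LlGGAabb=16 LlGGaaBb=8 LlGGaabb=8 LlGgAABb=8 LlGgAAbb=8 LlGgAaBb=16 LlGgAabb=16 LlGgaaBb=8 LlGgaabb=8 llGGAABb=4 llGGAAbb=4 llGGAaBb=8 llGGAabb=8 llGGaaBb=4 llGGaabb=4 llGgAABb=4 llGgAAbb=4 llGgAaBb=8 llGgAabb=8 llGgaaBb=4 llGgaabb=4
LlGGAABb hits 8/256; gcd=8; 8÷8/256÷8 = 1/32

P(LlGGAABb) = 1/32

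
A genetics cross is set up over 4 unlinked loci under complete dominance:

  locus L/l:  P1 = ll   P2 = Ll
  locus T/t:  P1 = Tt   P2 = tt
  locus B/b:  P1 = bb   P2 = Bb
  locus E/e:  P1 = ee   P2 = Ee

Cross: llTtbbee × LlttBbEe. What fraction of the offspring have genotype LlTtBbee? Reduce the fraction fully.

P(LlTtBbee) = 1/16

llTtbbee gametes: lTbe×8, ltbe×8
LlttBbEe gametes: LtBE×2, LtBe×2, LtbE×2, Ltbe×2, ltBE×2, ltBe×2, ltbE×2, ltbe×2
llTtbbee×LlttBbEe grid (16·16=256): LlTtBbEe=16 LlTtBbee=16 LlTtbbEe=16 LlTtbbee=16 LlttBbEe=16 LlttBbee=16 LlttbbEe=16 Llttbbee=16 llTtBbEe=16 llTtBbee=16 llTtbbEe=16 llTtbbee=16 llttBbEe=16 llttBbee=16 llttbbEe=16 llttbbee=16
LlTtBbee hits 16/256; gcd=16; 16÷16/256÷16 = 1/16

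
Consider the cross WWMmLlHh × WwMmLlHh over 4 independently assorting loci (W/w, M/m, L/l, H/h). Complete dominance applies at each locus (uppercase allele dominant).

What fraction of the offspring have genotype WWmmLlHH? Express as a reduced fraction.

P(WWmmLlHH) = 1/64

WWMmLlHh gametes: WMLH×2, WMLh×2, WMlH×2, WMlh×2, WmLH×2, WmLh×2, WmlH×2, Wmlh×2
WwMmLlHh gametes: WMLH×1, WMLh×1, WMlH×1, WMlh×1, WmLH×1, WmLh×1, WmlH×1, Wmlh×1, wMLH×1, wMLh×1, wMlH×1, wMlh×1, wmLH×1, wmLh×1, wmlH×1, wmlh×1
WWMmLlHh×WwMmLlHh grid (16·16=256): WWMMLLHH=2 WWMMLLHh=4 WWMMLLhh=2 WWMMLlHH=4 WWMMLlHh=8 WWMMLlhh=4 WWMMllHH=2 WWMMllHh=4 WWMMllhh=2 WWMmLLHH=4 WWMmLLHh=8 WWMmLLhh=4 WWMmLlHH=8 WWMmLlHh=16 WWMmLlhh=8 WWMmllHH=4 WWMmllHh=8 WWMmllhh=4 WWmmLLHH=2 WWmmLLHh=4 WWmmLLhh=2 WWmmLlHH=4 WWmmLlHh=8 WWmmLlhh=4 WWmmllHH=2 WWmmllHh=4 WWmmllhh=2 WwMMLLHH=2 WwMMLLHh=4 WwMMLLhh=2 WwMMLlHH=4 WwMMLlHh=8 WwMMLlhh=4 WwMMllHH=2 WwMMllHh=4 WwMMllhh=2 WwMmLLHH=4 WwMmLLHh=8 WwMmLLhh=4 WwMmLlHH=8 WwMmLlHh=16 WwMmLlhh=8 WwMmllHH=4 WwMmllHh=8 WwMmllhh=4 WwmmLLHH=2 WwmmLLHh=4 WwmmLLhh=2 WwmmLlHH=4 WwmmLlHh=8 WwmmLlhh=4 WwmmllHH=2 WwmmllHh=4 Wwmmllhh=2
WWmmLlHH hits 4/256; gcd=4; 4÷4/256÷4 = 1/64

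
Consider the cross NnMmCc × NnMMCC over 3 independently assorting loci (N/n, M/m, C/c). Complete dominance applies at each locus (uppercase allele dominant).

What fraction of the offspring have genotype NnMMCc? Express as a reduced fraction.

NnMmCc gametes: NMC×1, NMc×1, NmC×1, Nmc×1, nMC×1, nMc×1, nmC×1, nmc×1
NnMMCC gametes: NMC×4, nMC×4
NnMmCc×NnMMCC grid (8·8=64): NNMMCC=4 NNMMCc=4 NNMmCC=4 NNMmCc=4 NnMMCC=8 NnMMCc=8 NnMmCC=8 NnMmCc=8 nnMMCC=4 nnMMCc=4 nnMmCC=4 nnMmCc=4
NnMMCc hits 8/64; gcd=8; 8÷8/64÷8 = 1/8

P(NnMMCc) = 1/8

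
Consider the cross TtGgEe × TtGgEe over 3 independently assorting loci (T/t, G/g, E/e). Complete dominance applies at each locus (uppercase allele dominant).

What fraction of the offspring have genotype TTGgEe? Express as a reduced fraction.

TtGgEe gametes: TGE×1, TGe×1, TgE×1, Tge×1, tGE×1, tGe×1, tgE×1, tge×1
TtGgEe gametes: TGE×1, TGe×1, TgE×1, Tge×1, tGE×1, tGe×1, tgE×1, tge×1
TtGgEe×TtGgEe grid (8·8=64): TTGGEE=1 TTGGEe=2 TTGGee=1 TTGgEE=2 TTGgEe=4 TTGgee=2 TTggEE=1 TTggEe=2 TTggee=1 TtGGEE=2 TtGGEe=4 TtGGee=2 TtGgEE=4 TtGgEe=8 TtGgee=4 TtggEE=2 TtggEe=4 Ttggee=2 ttGGEE=1 ttGGEe=2 ttGGee=1 ttGgEE=2 ttGgEe=4 ttGgee=2 ttggEE=1 ttggEe=2 ttggee=1
TTGgEe hits 4/64; gcd=4; 4÷4/64÷4 = 1/16

P(TTGgEe) = 1/16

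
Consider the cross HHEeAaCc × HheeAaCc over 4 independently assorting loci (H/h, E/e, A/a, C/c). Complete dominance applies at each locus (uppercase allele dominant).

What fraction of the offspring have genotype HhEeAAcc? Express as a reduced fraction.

HHEeAaCc gametes: HEAC×2, HEAc×2, HEaC×2, HEac×2, HeAC×2, HeAc×2, HeaC×2, Heac×2
HheeAaCc gametes: HeAC×2, HeAc×2, HeaC×2, Heac×2, heAC×2, heAc×2, heaC×2, heac×2
HHEeAaCc×HheeAaCc grid (16·16=256): HHEeAACC=4 HHEeAACc=8 HHEeAAcc=4 HHEeAaCC=8 HHEeAaCc=16 HHEeAacc=8 HHEeaaCC=4 HHEeaaCc=8 HHEeaacc=4 HHeeAACC=4 HHeeAACc=8 HHeeAAcc=4 HHeeAaCC=8 HHeeAaCc=16 HHeeAacc=8 HHeeaaCC=4 HHeeaaCc=8 HHeeaacc=4 HhEeAACC=4 HhEeAACc=8 HhEeAAcc=4 HhEeAaCC=8 HhEeAaCc=16 HhEeAacc=8 HhEeaaCC=4 HhEeaaCc=8 HhEeaacc=4 HheeAACC=4 HheeAACc=8 HheeAAcc=4 HheeAaCC=8 HheeAaCc=16 HheeAacc=8 HheeaaCC=4 HheeaaCc=8 Hheeaacc=4
HhEeAAcc hits 4/256; gcd=4; 4÷4/256÷4 = 1/64

P(HhEeAAcc) = 1/64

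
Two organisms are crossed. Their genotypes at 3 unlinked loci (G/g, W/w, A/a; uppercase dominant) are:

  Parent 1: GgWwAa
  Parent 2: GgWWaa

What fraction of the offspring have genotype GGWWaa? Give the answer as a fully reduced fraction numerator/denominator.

P(GGWWaa) = 1/16

GgWwAa gametes: GWA×1, GWa×1, GwA×1, Gwa×1, gWA×1, gWa×1, gwA×1, gwa×1
GgWWaa gametes: GWa×4, gWa×4
GgWwAa×GgWWaa grid (8·8=64): GGWWAa=4 GGWWaa=4 GGWwAa=4 GGWwaa=4 GgWWAa=8 GgWWaa=8 GgWwAa=8 GgWwaa=8 ggWWAa=4 ggWWaa=4 ggWwAa=4 ggWwaa=4
GGWWaa hits 4/64; gcd=4; 4÷4/64÷4 = 1/16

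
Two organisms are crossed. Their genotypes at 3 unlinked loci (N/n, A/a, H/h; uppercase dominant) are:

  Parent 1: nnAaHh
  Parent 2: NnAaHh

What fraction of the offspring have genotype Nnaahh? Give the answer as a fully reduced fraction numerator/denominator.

P(Nnaahh) = 1/32

nnAaHh gametes: nAH×2, nAh×2, naH×2, nah×2
NnAaHh gametes: NAH×1, NAh×1, NaH×1, Nah×1, nAH×1, nAh×1, naH×1, nah×1
nnAaHh×NnAaHh grid (8·8=64): NnAAHH=2 NnAAHh=4 NnAAhh=2 NnAaHH=4 NnAaHh=8 NnAahh=4 NnaaHH=2 NnaaHh=4 Nnaahh=2 nnAAHH=2 nnAAHh=4 nnAAhh=2 nnAaHH=4 nnAaHh=8 nnAahh=4 nnaaHH=2 nnaaHh=4 nnaahh=2
Nnaahh hits 2/64; gcd=2; 2÷2/64÷2 = 1/32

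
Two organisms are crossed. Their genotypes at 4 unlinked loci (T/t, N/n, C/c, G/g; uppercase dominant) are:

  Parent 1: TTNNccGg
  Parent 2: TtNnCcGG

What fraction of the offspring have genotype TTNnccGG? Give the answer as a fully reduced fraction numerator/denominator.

TTNNccGg gametes: TNcG×8, TNcg×8
TtNnCcGG gametes: TNCG×2, TNcG×2, TnCG×2, TncG×2, tNCG×2, tNcG×2, tnCG×2, tncG×2
TTNNccGg×TtNnCcGG grid (16·16=256): TTNNCcGG=16 TTNNCcGg=16 TTNNccGG=16 TTNNccGg=16 TTNnCcGG=16 TTNnCcGg=16 TTNnccGG=16 TTNnccGg=16 TtNNCcGG=16 TtNNCcGg=16 TtNNccGG=16 TtNNccGg=16 TtNnCcGG=16 TtNnCcGg=16 TtNnccGG=16 TtNnccGg=16
TTNnccGG hits 16/256; gcd=16; 16÷16/256÷16 = 1/16

P(TTNnccGG) = 1/16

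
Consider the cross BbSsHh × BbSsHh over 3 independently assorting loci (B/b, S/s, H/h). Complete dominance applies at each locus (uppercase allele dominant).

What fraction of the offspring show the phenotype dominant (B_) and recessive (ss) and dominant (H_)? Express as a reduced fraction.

BbSsHh gametes: BSH×1, BSh×1, BsH×1, Bsh×1, bSH×1, bSh×1, bsH×1, bsh×1
BbSsHh gametes: BSH×1, BSh×1, BsH×1, Bsh×1, bSH×1, bSh×1, bsH×1, bsh×1
BbSsHh×BbSsHh grid (8·8=64): BBSSHH=1 BBSSHh=2 BBSShh=1 BBSsHH=2 BBSsHh=4 BBSshh=2 BBssHH=1 BBssHh=2 BBsshh=1 BbSSHH=2 BbSSHh=4 BbSShh=2 BbSsHH=4 BbSsHh=8 BbSshh=4 BbssHH=2 BbssHh=4 Bbsshh=2 bbSSHH=1 bbSSHh=2 bbSShh=1 bbSsHH=2 bbSsHh=4 bbSshh=2 bbssHH=1 bbssHh=2 bbsshh=1
B_ ss H_ hits 9/64; gcd=1; 9÷1/64÷1 = 9/64

P(B_ ss H_) = 9/64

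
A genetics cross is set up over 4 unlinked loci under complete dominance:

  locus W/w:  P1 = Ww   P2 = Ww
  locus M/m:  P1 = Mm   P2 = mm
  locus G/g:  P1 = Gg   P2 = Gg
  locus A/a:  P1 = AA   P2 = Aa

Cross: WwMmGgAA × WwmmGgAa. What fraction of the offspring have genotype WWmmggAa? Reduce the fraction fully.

P(WWmmggAa) = 1/64

WwMmGgAA gametes: WMGA×2, WMgA×2, WmGA×2, WmgA×2, wMGA×2, wMgA×2, wmGA×2, wmgA×2
WwmmGgAa gametes: WmGA×2, WmGa×2, WmgA×2, Wmga×2, wmGA×2, wmGa×2, wmgA×2, wmga×2
WwMmGgAA×WwmmGgAa grid (16·16=256): WWMmGGAA=4 WWMmGGAa=4 WWMmGgAA=8 WWMmGgAa=8 WWMmggAA=4 WWMmggAa=4 WWmmGGAA=4 WWmmGGAa=4 WWmmGgAA=8 WWmmGgAa=8 WWmmggAA=4 WWmmggAa=4 WwMmGGAA=8 WwMmGGAa=8 WwMmGgAA=16 WwMmGgAa=16 WwMmggAA=8 WwMmggAa=8 WwmmGGAA=8 WwmmGGAa=8 WwmmGgAA=16 WwmmGgAa=16 WwmmggAA=8 WwmmggAa=8 wwMmGGAA=4 wwMmGGAa=4 wwMmGgAA=8 wwMmGgAa=8 wwMmggAA=4 wwMmggAa=4 wwmmGGAA=4 wwmmGGAa=4 wwmmGgAA=8 wwmmGgAa=8 wwmmggAA=4 wwmmggAa=4
WWmmggAa hits 4/256; gcd=4; 4÷4/256÷4 = 1/64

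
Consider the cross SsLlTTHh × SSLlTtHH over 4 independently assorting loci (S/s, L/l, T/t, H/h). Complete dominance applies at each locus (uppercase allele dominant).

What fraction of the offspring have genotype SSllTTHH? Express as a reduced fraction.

P(SSllTTHH) = 1/32

SsLlTTHh gametes: SLTH×2, SLTh×2, SlTH×2, SlTh×2, sLTH×2, sLTh×2, slTH×2, slTh×2
SSLlTtHH gametes: SLTH×4, SLtH×4, SlTH×4, SltH×4
SsLlTTHh×SSLlTtHH grid (16·16=256): SSLLTTHH=8 SSLLTTHh=8 SSLLTtHH=8 SSLLTtHh=8 SSLlTTHH=16 SSLlTTHh=16 SSLlTtHH=16 SSLlTtHh=16 SSllTTHH=8 SSllTTHh=8 SSllTtHH=8 SSllTtHh=8 SsLLTTHH=8 SsLLTTHh=8 SsLLTtHH=8 SsLLTtHh=8 SsLlTTHH=16 SsLlTTHh=16 SsLlTtHH=16 SsLlTtHh=16 SsllTTHH=8 SsllTTHh=8 SsllTtHH=8 SsllTtHh=8
SSllTTHH hits 8/256; gcd=8; 8÷8/256÷8 = 1/32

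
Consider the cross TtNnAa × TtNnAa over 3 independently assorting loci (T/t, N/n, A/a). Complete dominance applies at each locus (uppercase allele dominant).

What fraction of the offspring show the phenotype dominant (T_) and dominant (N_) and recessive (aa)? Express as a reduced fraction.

P(T_ N_ aa) = 9/64

TtNnAa gametes: TNA×1, TNa×1, TnA×1, Tna×1, tNA×1, tNa×1, tnA×1, tna×1
TtNnAa gametes: TNA×1, TNa×1, TnA×1, Tna×1, tNA×1, tNa×1, tnA×1, tna×1
TtNnAa×TtNnAa grid (8·8=64): TTNNAA=1 TTNNAa=2 TTNNaa=1 TTNnAA=2 TTNnAa=4 TTNnaa=2 TTnnAA=1 TTnnAa=2 TTnnaa=1 TtNNAA=2 TtNNAa=4 TtNNaa=2 TtNnAA=4 TtNnAa=8 TtNnaa=4 TtnnAA=2 TtnnAa=4 Ttnnaa=2 ttNNAA=1 ttNNAa=2 ttNNaa=1 ttNnAA=2 ttNnAa=4 ttNnaa=2 ttnnAA=1 ttnnAa=2 ttnnaa=1
T_ N_ aa hits 9/64; gcd=1; 9÷1/64÷1 = 9/64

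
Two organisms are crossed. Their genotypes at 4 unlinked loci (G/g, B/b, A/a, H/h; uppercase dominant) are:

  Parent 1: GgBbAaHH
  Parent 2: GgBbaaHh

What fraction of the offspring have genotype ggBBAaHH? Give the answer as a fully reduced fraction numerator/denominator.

P(ggBBAaHH) = 1/64

GgBbAaHH gametes: GBAH×2, GBaH×2, GbAH×2, GbaH×2, gBAH×2, gBaH×2, gbAH×2, gbaH×2
GgBbaaHh gametes: GBaH×2, GBah×2, GbaH×2, Gbah×2, gBaH×2, gBah×2, gbaH×2, gbah×2
GgBbAaHH×GgBbaaHh grid (16·16=256): GGBBAaHH=4 GGBBAaHh=4 GGBBaaHH=4 GGBBaaHh=4 GGBbAaHH=8 GGBbAaHh=8 GGBbaaHH=8 GGBbaaHh=8 GGbbAaHH=4 GGbbAaHh=4 GGbbaaHH=4 GGbbaaHh=4 GgBBAaHH=8 GgBBAaHh=8 GgBBaaHH=8 GgBBaaHh=8 GgBbAaHH=16 GgBbAaHh=16 GgBbaaHH=16 GgBbaaHh=16 GgbbAaHH=8 GgbbAaHh=8 GgbbaaHH=8 GgbbaaHh=8 ggBBAaHH=4 ggBBAaHh=4 ggBBaaHH=4 ggBBaaHh=4 ggBbAaHH=8 ggBbAaHh=8 ggBbaaHH=8 ggBbaaHh=8 ggbbAaHH=4 ggbbAaHh=4 ggbbaaHH=4 ggbbaaHh=4
ggBBAaHH hits 4/256; gcd=4; 4÷4/256÷4 = 1/64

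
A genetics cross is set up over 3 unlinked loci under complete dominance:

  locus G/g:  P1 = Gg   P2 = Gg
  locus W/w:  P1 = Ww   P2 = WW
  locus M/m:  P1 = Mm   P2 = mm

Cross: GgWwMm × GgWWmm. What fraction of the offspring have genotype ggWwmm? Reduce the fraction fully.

P(ggWwmm) = 1/16

GgWwMm gametes: GWM×1, GWm×1, GwM×1, Gwm×1, gWM×1, gWm×1, gwM×1, gwm×1
GgWWmm gametes: GWm×4, gWm×4
GgWwMm×GgWWmm grid (8·8=64): GGWWMm=4 GGWWmm=4 GGWwMm=4 GGWwmm=4 GgWWMm=8 GgWWmm=8 GgWwMm=8 GgWwmm=8 ggWWMm=4 ggWWmm=4 ggWwMm=4 ggWwmm=4
ggWwmm hits 4/64; gcd=4; 4÷4/64÷4 = 1/16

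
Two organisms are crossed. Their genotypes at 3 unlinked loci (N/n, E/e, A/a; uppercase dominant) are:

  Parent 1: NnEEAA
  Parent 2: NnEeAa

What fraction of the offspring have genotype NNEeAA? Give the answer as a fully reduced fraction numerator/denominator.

P(NNEeAA) = 1/16

NnEEAA gametes: NEA×4, nEA×4
NnEeAa gametes: NEA×1, NEa×1, NeA×1, Nea×1, nEA×1, nEa×1, neA×1, nea×1
NnEEAA×NnEeAa grid (8·8=64): NNEEAA=4 NNEEAa=4 NNEeAA=4 NNEeAa=4 NnEEAA=8 NnEEAa=8 NnEeAA=8 NnEeAa=8 nnEEAA=4 nnEEAa=4 nnEeAA=4 nnEeAa=4
NNEeAA hits 4/64; gcd=4; 4÷4/64÷4 = 1/16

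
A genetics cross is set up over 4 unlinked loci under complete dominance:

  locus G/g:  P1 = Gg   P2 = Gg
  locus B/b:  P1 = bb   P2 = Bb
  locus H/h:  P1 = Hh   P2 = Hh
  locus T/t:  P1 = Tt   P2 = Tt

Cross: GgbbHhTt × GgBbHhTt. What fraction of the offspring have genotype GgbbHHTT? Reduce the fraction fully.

P(GgbbHHTT) = 1/64

GgbbHhTt gametes: GbHT×2, GbHt×2, GbhT×2, Gbht×2, gbHT×2, gbHt×2, gbhT×2, gbht×2
GgBbHhTt gametes: GBHT×1, GBHt×1, GBhT×1, GBht×1, GbHT×1, GbHt×1, GbhT×1, Gbht×1, gBHT×1, gBHt×1, gBhT×1, gBht×1, gbHT×1, gbHt×1, gbhT×1, gbht×1
GgbbHhTt×GgBbHhTt grid (16·16=256): GGBbHHTT=2 GGBbHHTt=4 GGBbHHtt=2 GGBbHhTT=4 GGBbHhTt=8 GGBbHhtt=4 GGBbhhTT=2 GGBbhhTt=4 GGBbhhtt=2 GGbbHHTT=2 GGbbHHTt=4 GGbbHHtt=2 GGbbHhTT=4 GGbbHhTt=8 GGbbHhtt=4 GGbbhhTT=2 GGbbhhTt=4 GGbbhhtt=2 GgBbHHTT=4 GgBbHHTt=8 GgBbHHtt=4 GgBbHhTT=8 GgBbHhTt=16 GgBbHhtt=8 GgBbhhTT=4 GgBbhhTt=8 GgBbhhtt=4 GgbbHHTT=4 GgbbHHTt=8 GgbbHHtt=4 GgbbHhTT=8 GgbbHhTt=16 GgbbHhtt=8 GgbbhhTT=4 GgbbhhTt=8 Ggbbhhtt=4 ggBbHHTT=2 ggBbHHTt=4 ggBbHHtt=2 ggBbHhTT=4 ggBbHhTt=8 ggBbHhtt=4 ggBbhhTT=2 ggBbhhTt=4 ggBbhhtt=2 ggbbHHTT=2 ggbbHHTt=4 ggbbHHtt=2 ggbbHhTT=4 ggbbHhTt=8 ggbbHhtt=4 ggbbhhTT=2 ggbbhhTt=4 ggbbhhtt=2
GgbbHHTT hits 4/256; gcd=4; 4÷4/256÷4 = 1/64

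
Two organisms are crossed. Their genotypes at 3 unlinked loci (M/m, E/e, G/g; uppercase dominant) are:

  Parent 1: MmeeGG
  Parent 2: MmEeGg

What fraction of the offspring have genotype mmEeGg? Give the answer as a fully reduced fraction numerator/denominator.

MmeeGG gametes: MeG×4, meG×4
MmEeGg gametes: MEG×1, MEg×1, MeG×1, Meg×1, mEG×1, mEg×1, meG×1, meg×1
MmeeGG×MmEeGg grid (8·8=64): MMEeGG=4 MMEeGg=4 MMeeGG=4 MMeeGg=4 MmEeGG=8 MmEeGg=8 MmeeGG=8 MmeeGg=8 mmEeGG=4 mmEeGg=4 mmeeGG=4 mmeeGg=4
mmEeGg hits 4/64; gcd=4; 4÷4/64÷4 = 1/16

P(mmEeGg) = 1/16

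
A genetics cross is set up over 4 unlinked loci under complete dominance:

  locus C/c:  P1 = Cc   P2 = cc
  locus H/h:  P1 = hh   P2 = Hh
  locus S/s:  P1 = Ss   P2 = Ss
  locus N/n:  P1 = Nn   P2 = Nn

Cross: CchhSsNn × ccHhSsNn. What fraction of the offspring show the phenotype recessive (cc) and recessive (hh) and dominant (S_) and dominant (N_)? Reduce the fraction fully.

P(cc hh S_ N_) = 9/64

CchhSsNn gametes: ChSN×2, ChSn×2, ChsN×2, Chsn×2, chSN×2, chSn×2, chsN×2, chsn×2
ccHhSsNn gametes: cHSN×2, cHSn×2, cHsN×2, cHsn×2, chSN×2, chSn×2, chsN×2, chsn×2
CchhSsNn×ccHhSsNn grid (16·16=256): CcHhSSNN=4 CcHhSSNn=8 CcHhSSnn=4 CcHhSsNN=8 CcHhSsNn=16 CcHhSsnn=8 CcHhssNN=4 CcHhssNn=8 CcHhssnn=4 CchhSSNN=4 CchhSSNn=8 CchhSSnn=4 CchhSsNN=8 CchhSsNn=16 CchhSsnn=8 CchhssNN=4 CchhssNn=8 Cchhssnn=4 ccHhSSNN=4 ccHhSSNn=8 ccHhSSnn=4 ccHhSsNN=8 ccHhSsNn=16 ccHhSsnn=8 ccHhssNN=4 ccHhssNn=8 ccHhssnn=4 cchhSSNN=4 cchhSSNn=8 cchhSSnn=4 cchhSsNN=8 cchhSsNn=16 cchhSsnn=8 cchhssNN=4 cchhssNn=8 cchhssnn=4
cc hh S_ N_ hits 36/256; gcd=4; 36÷4/256÷4 = 9/64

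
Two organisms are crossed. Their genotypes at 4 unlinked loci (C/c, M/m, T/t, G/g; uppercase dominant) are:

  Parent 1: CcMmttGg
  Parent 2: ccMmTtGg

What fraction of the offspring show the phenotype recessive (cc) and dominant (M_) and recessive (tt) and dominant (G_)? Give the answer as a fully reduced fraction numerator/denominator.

CcMmttGg gametes: CMtG×2, CMtg×2, CmtG×2, Cmtg×2, cMtG×2, cMtg×2, cmtG×2, cmtg×2
ccMmTtGg gametes: cMTG×2, cMTg×2, cMtG×2, cMtg×2, cmTG×2, cmTg×2, cmtG×2, cmtg×2
CcMmttGg×ccMmTtGg grid (16·16=256): CcMMTtGG=4 CcMMTtGg=8 CcMMTtgg=4 CcMMttGG=4 CcMMttGg=8 CcMMttgg=4 CcMmTtGG=8 CcMmTtGg=16 CcMmTtgg=8 CcMmttGG=8 CcMmttGg=16 CcMmttgg=8 CcmmTtGG=4 CcmmTtGg=8 CcmmTtgg=4 CcmmttGG=4 CcmmttGg=8 Ccmmttgg=4 ccMMTtGG=4 ccMMTtGg=8 ccMMTtgg=4 ccMMttGG=4 ccMMttGg=8 ccMMttgg=4 ccMmTtGG=8 ccMmTtGg=16 ccMmTtgg=8 ccMmttGG=8 ccMmttGg=16 ccMmttgg=8 ccmmTtGG=4 ccmmTtGg=8 ccmmTtgg=4 ccmmttGG=4 ccmmttGg=8 ccmmttgg=4
cc M_ tt G_ hits 36/256; gcd=4; 36÷4/256÷4 = 9/64

P(cc M_ tt G_) = 9/64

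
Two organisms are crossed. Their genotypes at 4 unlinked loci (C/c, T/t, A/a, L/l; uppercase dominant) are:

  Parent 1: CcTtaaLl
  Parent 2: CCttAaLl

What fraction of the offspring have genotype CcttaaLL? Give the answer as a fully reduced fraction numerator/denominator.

CcTtaaLl gametes: CTaL×2, CTal×2, CtaL×2, Ctal×2, cTaL×2, cTal×2, ctaL×2, ctal×2
CCttAaLl gametes: CtAL×4, CtAl×4, CtaL×4, Ctal×4
CcTtaaLl×CCttAaLl grid (16·16=256): CCTtAaLL=8 CCTtAaLl=16 CCTtAall=8 CCTtaaLL=8 CCTtaaLl=16 CCTtaall=8 CCttAaLL=8 CCttAaLl=16 CCttAall=8 CCttaaLL=8 CCttaaLl=16 CCttaall=8 CcTtAaLL=8 CcTtAaLl=16 CcTtAall=8 CcTtaaLL=8 CcTtaaLl=16 CcTtaall=8 CcttAaLL=8 CcttAaLl=16 CcttAall=8 CcttaaLL=8 CcttaaLl=16 Ccttaall=8
CcttaaLL hits 8/256; gcd=8; 8÷8/256÷8 = 1/32

P(CcttaaLL) = 1/32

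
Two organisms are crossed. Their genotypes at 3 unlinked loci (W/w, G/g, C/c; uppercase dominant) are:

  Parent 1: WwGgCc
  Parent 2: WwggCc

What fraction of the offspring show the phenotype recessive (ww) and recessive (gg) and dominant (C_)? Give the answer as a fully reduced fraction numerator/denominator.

WwGgCc gametes: WGC×1, WGc×1, WgC×1, Wgc×1, wGC×1, wGc×1, wgC×1, wgc×1
WwggCc gametes: WgC×2, Wgc×2, wgC×2, wgc×2
WwGgCc×WwggCc grid (8·8=64): WWGgCC=2 WWGgCc=4 WWGgcc=2 WWggCC=2 WWggCc=4 WWggcc=2 WwGgCC=4 WwGgCc=8 WwGgcc=4 WwggCC=4 WwggCc=8 Wwggcc=4 wwGgCC=2 wwGgCc=4 wwGgcc=2 wwggCC=2 wwggCc=4 wwggcc=2
ww gg C_ hits 6/64; gcd=2; 6÷2/64÷2 = 3/32

P(ww gg C_) = 3/32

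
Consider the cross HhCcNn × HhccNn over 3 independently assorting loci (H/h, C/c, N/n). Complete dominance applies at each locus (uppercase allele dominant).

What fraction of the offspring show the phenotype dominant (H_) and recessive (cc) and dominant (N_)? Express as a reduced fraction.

P(H_ cc N_) = 9/32

HhCcNn gametes: HCN×1, HCn×1, HcN×1, Hcn×1, hCN×1, hCn×1, hcN×1, hcn×1
HhccNn gametes: HcN×2, Hcn×2, hcN×2, hcn×2
HhCcNn×HhccNn grid (8·8=64): HHCcNN=2 HHCcNn=4 HHCcnn=2 HHccNN=2 HHccNn=4 HHccnn=2 HhCcNN=4 HhCcNn=8 HhCcnn=4 HhccNN=4 HhccNn=8 Hhccnn=4 hhCcNN=2 hhCcNn=4 hhCcnn=2 hhccNN=2 hhccNn=4 hhccnn=2
H_ cc N_ hits 18/64; gcd=2; 18÷2/64÷2 = 9/32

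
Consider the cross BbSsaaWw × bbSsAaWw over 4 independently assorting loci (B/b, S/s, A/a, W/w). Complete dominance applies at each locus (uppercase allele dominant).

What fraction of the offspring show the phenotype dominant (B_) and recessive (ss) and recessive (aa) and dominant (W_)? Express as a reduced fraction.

P(B_ ss aa W_) = 3/64

BbSsaaWw gametes: BSaW×2, BSaw×2, BsaW×2, Bsaw×2, bSaW×2, bSaw×2, bsaW×2, bsaw×2
bbSsAaWw gametes: bSAW×2, bSAw×2, bSaW×2, bSaw×2, bsAW×2, bsAw×2, bsaW×2, bsaw×2
BbSsaaWw×bbSsAaWw grid (16·16=256): BbSSAaWW=4 BbSSAaWw=8 BbSSAaww=4 BbSSaaWW=4 BbSSaaWw=8 BbSSaaww=4 BbSsAaWW=8 BbSsAaWw=16 BbSsAaww=8 BbSsaaWW=8 BbSsaaWw=16 BbSsaaww=8 BbssAaWW=4 BbssAaWw=8 BbssAaww=4 BbssaaWW=4 BbssaaWw=8 Bbssaaww=4 bbSSAaWW=4 bbSSAaWw=8 bbSSAaww=4 bbSSaaWW=4 bbSSaaWw=8 bbSSaaww=4 bbSsAaWW=8 bbSsAaWw=16 bbSsAaww=8 bbSsaaWW=8 bbSsaaWw=16 bbSsaaww=8 bbssAaWW=4 bbssAaWw=8 bbssAaww=4 bbssaaWW=4 bbssaaWw=8 bbssaaww=4
B_ ss aa W_ hits 12/256; gcd=4; 12÷4/256÷4 = 3/64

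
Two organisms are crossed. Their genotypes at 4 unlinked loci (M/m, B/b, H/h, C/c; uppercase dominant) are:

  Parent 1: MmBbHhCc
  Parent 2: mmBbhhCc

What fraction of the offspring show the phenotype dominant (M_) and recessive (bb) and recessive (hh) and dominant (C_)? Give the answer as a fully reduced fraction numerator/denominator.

P(M_ bb hh C_) = 3/64

MmBbHhCc gametes: MBHC×1, MBHc×1, MBhC×1, MBhc×1, MbHC×1, MbHc×1, MbhC×1, Mbhc×1, mBHC×1, mBHc×1, mBhC×1, mBhc×1, mbHC×1, mbHc×1, mbhC×1, mbhc×1
mmBbhhCc gametes: mBhC×4, mBhc×4, mbhC×4, mbhc×4
MmBbHhCc×mmBbhhCc grid (16·16=256): MmBBHhCC=4 MmBBHhCc=8 MmBBHhcc=4 MmBBhhCC=4 MmBBhhCc=8 MmBBhhcc=4 MmBbHhCC=8 MmBbHhCc=16 MmBbHhcc=8 MmBbhhCC=8 MmBbhhCc=16 MmBbhhcc=8 MmbbHhCC=4 MmbbHhCc=8 MmbbHhcc=4 MmbbhhCC=4 MmbbhhCc=8 Mmbbhhcc=4 mmBBHhCC=4 mmBBHhCc=8 mmBBHhcc=4 mmBBhhCC=4 mmBBhhCc=8 mmBBhhcc=4 mmBbHhCC=8 mmBbHhCc=16 mmBbHhcc=8 mmBbhhCC=8 mmBbhhCc=16 mmBbhhcc=8 mmbbHhCC=4 mmbbHhCc=8 mmbbHhcc=4 mmbbhhCC=4 mmbbhhCc=8 mmbbhhcc=4
M_ bb hh C_ hits 12/256; gcd=4; 12÷4/256÷4 = 3/64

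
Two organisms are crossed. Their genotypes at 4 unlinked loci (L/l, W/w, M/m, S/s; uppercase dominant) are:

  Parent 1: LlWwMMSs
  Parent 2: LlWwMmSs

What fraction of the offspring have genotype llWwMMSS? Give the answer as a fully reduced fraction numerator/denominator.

LlWwMMSs gametes: LWMS×2, LWMs×2, LwMS×2, LwMs×2, lWMS×2, lWMs×2, lwMS×2, lwMs×2
LlWwMmSs gametes: LWMS×1, LWMs×1, LWmS×1, LWms×1, LwMS×1, LwMs×1, LwmS×1, Lwms×1, lWMS×1, lWMs×1, lWmS×1, lWms×1, lwMS×1, lwMs×1, lwmS×1, lwms×1
LlWwMMSs×LlWwMmSs grid (16·16=256): LLWWMMSS=2 LLWWMMSs=4 LLWWMMss=2 LLWWMmSS=2 LLWWMmSs=4 LLWWMmss=2 LLWwMMSS=4 LLWwMMSs=8 LLWwMMss=4 LLWwMmSS=4 LLWwMmSs=8 LLWwMmss=4 LLwwMMSS=2 LLwwMMSs=4 LLwwMMss=2 LLwwMmSS=2 LLwwMmSs=4 LLwwMmss=2 LlWWMMSS=4 LlWWMMSs=8 LlWWMMss=4 LlWWMmSS=4 LlWWMmSs=8 LlWWMmss=4 LlWwMMSS=8 LlWwMMSs=16 LlWwMMss=8 LlWwMmSS=8 LlWwMmSs=16 LlWwMmss=8 LlwwMMSS=4 LlwwMMSs=8 LlwwMMss=4 LlwwMmSS=4 LlwwMmSs=8 LlwwMmss=4 llWWMMSS=2 llWWMMSs=4 llWWMMss=2 llWWMmSS=2 llWWMmSs=4 llWWMmss=2 llWwMMSS=4 llWwMMSs=8 llWwMMss=4 llWwMmSS=4 llWwMmSs=8 llWwMmss=4 llwwMMSS=2 llwwMMSs=4 llwwMMss=2 llwwMmSS=2 llwwMmSs=4 llwwMmss=2
llWwMMSS hits 4/256; gcd=4; 4÷4/256÷4 = 1/64

P(llWwMMSS) = 1/64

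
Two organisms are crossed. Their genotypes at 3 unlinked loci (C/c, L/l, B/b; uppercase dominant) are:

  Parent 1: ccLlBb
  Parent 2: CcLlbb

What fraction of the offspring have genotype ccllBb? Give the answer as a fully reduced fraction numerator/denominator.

P(ccllBb) = 1/16

ccLlBb gametes: cLB×2, cLb×2, clB×2, clb×2
CcLlbb gametes: CLb×2, Clb×2, cLb×2, clb×2
ccLlBb×CcLlbb grid (8·8=64): CcLLBb=4 CcLLbb=4 CcLlBb=8 CcLlbb=8 CcllBb=4 Ccllbb=4 ccLLBb=4 ccLLbb=4 ccLlBb=8 ccLlbb=8 ccllBb=4 ccllbb=4
ccllBb hits 4/64; gcd=4; 4÷4/64÷4 = 1/16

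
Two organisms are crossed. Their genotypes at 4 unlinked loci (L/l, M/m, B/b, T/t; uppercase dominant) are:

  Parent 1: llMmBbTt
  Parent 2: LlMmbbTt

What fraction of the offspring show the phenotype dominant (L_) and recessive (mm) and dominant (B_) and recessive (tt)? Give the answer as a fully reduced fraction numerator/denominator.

P(L_ mm B_ tt) = 1/64

llMmBbTt gametes: lMBT×2, lMBt×2, lMbT×2, lMbt×2, lmBT×2, lmBt×2, lmbT×2, lmbt×2
LlMmbbTt gametes: LMbT×2, LMbt×2, LmbT×2, Lmbt×2, lMbT×2, lMbt×2, lmbT×2, lmbt×2
llMmBbTt×LlMmbbTt grid (16·16=256): LlMMBbTT=4 LlMMBbTt=8 LlMMBbtt=4 LlMMbbTT=4 LlMMbbTt=8 LlMMbbtt=4 LlMmBbTT=8 LlMmBbTt=16 LlMmBbtt=8 LlMmbbTT=8 LlMmbbTt=16 LlMmbbtt=8 LlmmBbTT=4 LlmmBbTt=8 LlmmBbtt=4 LlmmbbTT=4 LlmmbbTt=8 Llmmbbtt=4 llMMBbTT=4 llMMBbTt=8 llMMBbtt=4 llMMbbTT=4 llMMbbTt=8 llMMbbtt=4 llMmBbTT=8 llMmBbTt=16 llMmBbtt=8 llMmbbTT=8 llMmbbTt=16 llMmbbtt=8 llmmBbTT=4 llmmBbTt=8 llmmBbtt=4 llmmbbTT=4 llmmbbTt=8 llmmbbtt=4
L_ mm B_ tt hits 4/256; gcd=4; 4÷4/256÷4 = 1/64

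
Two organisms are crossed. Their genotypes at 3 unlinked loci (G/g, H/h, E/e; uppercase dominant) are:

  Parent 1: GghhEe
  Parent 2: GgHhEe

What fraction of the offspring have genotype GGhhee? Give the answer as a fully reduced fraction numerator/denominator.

P(GGhhee) = 1/32

GghhEe gametes: GhE×2, Ghe×2, ghE×2, ghe×2
GgHhEe gametes: GHE×1, GHe×1, GhE×1, Ghe×1, gHE×1, gHe×1, ghE×1, ghe×1
GghhEe×GgHhEe grid (8·8=64): GGHhEE=2 GGHhEe=4 GGHhee=2 GGhhEE=2 GGhhEe=4 GGhhee=2 GgHhEE=4 GgHhEe=8 GgHhee=4 GghhEE=4 GghhEe=8 Gghhee=4 ggHhEE=2 ggHhEe=4 ggHhee=2 gghhEE=2 gghhEe=4 gghhee=2
GGhhee hits 2/64; gcd=2; 2÷2/64÷2 = 1/32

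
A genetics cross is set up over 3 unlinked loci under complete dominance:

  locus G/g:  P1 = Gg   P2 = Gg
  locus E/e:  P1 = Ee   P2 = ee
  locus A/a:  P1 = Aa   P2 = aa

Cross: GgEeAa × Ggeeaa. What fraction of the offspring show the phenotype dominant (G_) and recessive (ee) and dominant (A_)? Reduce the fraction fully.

P(G_ ee A_) = 3/16

GgEeAa gametes: GEA×1, GEa×1, GeA×1, Gea×1, gEA×1, gEa×1, geA×1, gea×1
Ggeeaa gametes: Gea×4, gea×4
GgEeAa×Ggeeaa grid (8·8=64): GGEeAa=4 GGEeaa=4 GGeeAa=4 GGeeaa=4 GgEeAa=8 GgEeaa=8 GgeeAa=8 Ggeeaa=8 ggEeAa=4 ggEeaa=4 ggeeAa=4 ggeeaa=4
G_ ee A_ hits 12/64; gcd=4; 12÷4/64÷4 = 3/16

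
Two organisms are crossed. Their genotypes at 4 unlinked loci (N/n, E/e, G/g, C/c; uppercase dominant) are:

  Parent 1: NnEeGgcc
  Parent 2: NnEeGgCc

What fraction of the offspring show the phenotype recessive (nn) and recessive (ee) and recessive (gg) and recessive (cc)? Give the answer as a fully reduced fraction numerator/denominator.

P(nn ee gg cc) = 1/128

NnEeGgcc gametes: NEGc×2, NEgc×2, NeGc×2, Negc×2, nEGc×2, nEgc×2, neGc×2, negc×2
NnEeGgCc gametes: NEGC×1, NEGc×1, NEgC×1, NEgc×1, NeGC×1, NeGc×1, NegC×1, Negc×1, nEGC×1, nEGc×1, nEgC×1, nEgc×1, neGC×1, neGc×1, negC×1, negc×1
NnEeGgcc×NnEeGgCc grid (16·16=256): NNEEGGCc=2 NNEEGGcc=2 NNEEGgCc=4 NNEEGgcc=4 NNEEggCc=2 NNEEggcc=2 NNEeGGCc=4 NNEeGGcc=4 NNEeGgCc=8 NNEeGgcc=8 NNEeggCc=4 NNEeggcc=4 NNeeGGCc=2 NNeeGGcc=2 NNeeGgCc=4 NNeeGgcc=4 NNeeggCc=2 NNeeggcc=2 NnEEGGCc=4 NnEEGGcc=4 NnEEGgCc=8 NnEEGgcc=8 NnEEggCc=4 NnEEggcc=4 NnEeGGCc=8 NnEeGGcc=8 NnEeGgCc=16 NnEeGgcc=16 NnEeggCc=8 NnEeggcc=8 NneeGGCc=4 NneeGGcc=4 NneeGgCc=8 NneeGgcc=8 NneeggCc=4 Nneeggcc=4 nnEEGGCc=2 nnEEGGcc=2 nnEEGgCc=4 nnEEGgcc=4 nnEEggCc=2 nnEEggcc=2 nnEeGGCc=4 nnEeGGcc=4 nnEeGgCc=8 nnEeGgcc=8 nnEeggCc=4 nnEeggcc=4 nneeGGCc=2 nneeGGcc=2 nneeGgCc=4 nneeGgcc=4 nneeggCc=2 nneeggcc=2
nn ee gg cc hits 2/256; gcd=2; 2÷2/256÷2 = 1/128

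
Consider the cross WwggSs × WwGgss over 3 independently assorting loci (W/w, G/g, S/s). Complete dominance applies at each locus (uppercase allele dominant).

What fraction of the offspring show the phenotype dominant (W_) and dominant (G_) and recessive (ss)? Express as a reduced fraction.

WwggSs gametes: WgS×2, Wgs×2, wgS×2, wgs×2
WwGgss gametes: WGs×2, Wgs×2, wGs×2, wgs×2
WwggSs×WwGgss grid (8·8=64): WWGgSs=4 WWGgss=4 WWggSs=4 WWggss=4 WwGgSs=8 WwGgss=8 WwggSs=8 Wwggss=8 wwGgSs=4 wwGgss=4 wwggSs=4 wwggss=4
W_ G_ ss hits 12/64; gcd=4; 12÷4/64÷4 = 3/16

P(W_ G_ ss) = 3/16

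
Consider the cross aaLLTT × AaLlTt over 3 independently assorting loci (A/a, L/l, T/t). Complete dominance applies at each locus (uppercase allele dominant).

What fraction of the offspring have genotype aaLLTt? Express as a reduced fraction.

aaLLTT gametes: aLT×8
AaLlTt gametes: ALT×1, ALt×1, AlT×1, Alt×1, aLT×1, aLt×1, alT×1, alt×1
aaLLTT×AaLlTt grid (8·8=64): AaLLTT=8 AaLLTt=8 AaLlTT=8 AaLlTt=8 aaLLTT=8 aaLLTt=8 aaLlTT=8 aaLlTt=8
aaLLTt hits 8/64; gcd=8; 8÷8/64÷8 = 1/8

P(aaLLTt) = 1/8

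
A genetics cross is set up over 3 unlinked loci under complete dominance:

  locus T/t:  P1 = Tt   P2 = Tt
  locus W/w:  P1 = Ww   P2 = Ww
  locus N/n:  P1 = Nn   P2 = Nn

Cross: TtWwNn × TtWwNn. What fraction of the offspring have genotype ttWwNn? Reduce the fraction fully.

TtWwNn gametes: TWN×1, TWn×1, TwN×1, Twn×1, tWN×1, tWn×1, twN×1, twn×1
TtWwNn gametes: TWN×1, TWn×1, TwN×1, Twn×1, tWN×1, tWn×1, twN×1, twn×1
TtWwNn×TtWwNn grid (8·8=64): TTWWNN=1 TTWWNn=2 TTWWnn=1 TTWwNN=2 TTWwNn=4 TTWwnn=2 TTwwNN=1 TTwwNn=2 TTwwnn=1 TtWWNN=2 TtWWNn=4 TtWWnn=2 TtWwNN=4 TtWwNn=8 TtWwnn=4 TtwwNN=2 TtwwNn=4 Ttwwnn=2 ttWWNN=1 ttWWNn=2 ttWWnn=1 ttWwNN=2 ttWwNn=4 ttWwnn=2 ttwwNN=1 ttwwNn=2 ttwwnn=1
ttWwNn hits 4/64; gcd=4; 4÷4/64÷4 = 1/16

P(ttWwNn) = 1/16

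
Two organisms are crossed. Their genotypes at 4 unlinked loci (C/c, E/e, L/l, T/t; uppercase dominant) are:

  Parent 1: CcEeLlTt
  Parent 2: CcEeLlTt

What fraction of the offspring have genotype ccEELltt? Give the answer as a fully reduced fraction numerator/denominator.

P(ccEELltt) = 1/128

CcEeLlTt gametes: CELT×1, CELt×1, CElT×1, CElt×1, CeLT×1, CeLt×1, CelT×1, Celt×1, cELT×1, cELt×1, cElT×1, cElt×1, ceLT×1, ceLt×1, celT×1, celt×1
CcEeLlTt gametes: CELT×1, CELt×1, CElT×1, CElt×1, CeLT×1, CeLt×1, CelT×1, Celt×1, cELT×1, cELt×1, cElT×1, cElt×1, ceLT×1, ceLt×1, celT×1, celt×1
CcEeLlTt×CcEeLlTt grid (16·16=256): CCEELLTT=1 CCEELLTt=2 CCEELLtt=1 CCEELlTT=2 CCEELlTt=4 CCEELltt=2 CCEEllTT=1 CCEEllTt=2 CCEElltt=1 CCEeLLTT=2 CCEeLLTt=4 CCEeLLtt=2 CCEeLlTT=4 CCEeLlTt=8 CCEeLltt=4 CCEellTT=2 CCEellTt=4 CCEelltt=2 CCeeLLTT=1 CCeeLLTt=2 CCeeLLtt=1 CCeeLlTT=2 CCeeLlTt=4 CCeeLltt=2 CCeellTT=1 CCeellTt=2 CCeelltt=1 CcEELLTT=2 CcEELLTt=4 CcEELLtt=2 CcEELlTT=4 CcEELlTt=8 CcEELltt=4 CcEEllTT=2 CcEEllTt=4 CcEElltt=2 CcEeLLTT=4 CcEeLLTt=8 CcEeLLtt=4 CcEeLlTT=8 CcEeLlTt=16 CcEeLltt=8 CcEellTT=4 CcEellTt=8 CcEelltt=4 CceeLLTT=2 CceeLLTt=4 CceeLLtt=2 CceeLlTT=4 CceeLlTt=8 CceeLltt=4 CceellTT=2 CceellTt=4 Cceelltt=2 ccEELLTT=1 ccEELLTt=2 ccEELLtt=1 ccEELlTT=2 ccEELlTt=4 ccEELltt=2 ccEEllTT=1 ccEEllTt=2 ccEElltt=1 ccEeLLTT=2 ccEeLLTt=4 ccEeLLtt=2 ccEeLlTT=4 ccEeLlTt=8 ccEeLltt=4 ccEellTT=2 ccEellTt=4 ccEelltt=2 cceeLLTT=1 cceeLLTt=2 cceeLLtt=1 cceeLlTT=2 cceeLlTt=4 cceeLltt=2 cceellTT=1 cceellTt=2 cceelltt=1
ccEELltt hits 2/256; gcd=2; 2÷2/256÷2 = 1/128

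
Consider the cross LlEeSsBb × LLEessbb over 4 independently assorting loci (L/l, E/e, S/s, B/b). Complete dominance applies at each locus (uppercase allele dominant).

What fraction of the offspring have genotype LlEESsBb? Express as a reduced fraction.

P(LlEESsBb) = 1/32

LlEeSsBb gametes: LESB×1, LESb×1, LEsB×1, LEsb×1, LeSB×1, LeSb×1, LesB×1, Lesb×1, lESB×1, lESb×1, lEsB×1, lEsb×1, leSB×1, leSb×1, lesB×1, lesb×1
LLEessbb gametes: LEsb×8, Lesb×8
LlEeSsBb×LLEessbb grid (16·16=256): LLEESsBb=8 LLEESsbb=8 LLEEssBb=8 LLEEssbb=8 LLEeSsBb=16 LLEeSsbb=16 LLEessBb=16 LLEessbb=16 LLeeSsBb=8 LLeeSsbb=8 LLeessBb=8 LLeessbb=8 LlEESsBb=8 LlEESsbb=8 LlEEssBb=8 LlEEssbb=8 LlEeSsBb=16 LlEeSsbb=16 LlEessBb=16 LlEessbb=16 LleeSsBb=8 LleeSsbb=8 LleessBb=8 Lleessbb=8
LlEESsBb hits 8/256; gcd=8; 8÷8/256÷8 = 1/32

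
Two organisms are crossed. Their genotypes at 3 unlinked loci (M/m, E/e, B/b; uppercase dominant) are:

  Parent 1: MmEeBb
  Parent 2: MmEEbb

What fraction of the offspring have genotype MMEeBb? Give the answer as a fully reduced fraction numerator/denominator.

P(MMEeBb) = 1/16

MmEeBb gametes: MEB×1, MEb×1, MeB×1, Meb×1, mEB×1, mEb×1, meB×1, meb×1
MmEEbb gametes: MEb×4, mEb×4
MmEeBb×MmEEbb grid (8·8=64): MMEEBb=4 MMEEbb=4 MMEeBb=4 MMEebb=4 MmEEBb=8 MmEEbb=8 MmEeBb=8 MmEebb=8 mmEEBb=4 mmEEbb=4 mmEeBb=4 mmEebb=4
MMEeBb hits 4/64; gcd=4; 4÷4/64÷4 = 1/16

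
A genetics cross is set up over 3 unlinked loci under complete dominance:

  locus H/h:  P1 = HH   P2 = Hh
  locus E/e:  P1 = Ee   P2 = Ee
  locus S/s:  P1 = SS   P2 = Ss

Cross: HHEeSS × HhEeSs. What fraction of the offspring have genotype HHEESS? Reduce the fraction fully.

P(HHEESS) = 1/16

HHEeSS gametes: HES×4, HeS×4
HhEeSs gametes: HES×1, HEs×1, HeS×1, Hes×1, hES×1, hEs×1, heS×1, hes×1
HHEeSS×HhEeSs grid (8·8=64): HHEESS=4 HHEESs=4 HHEeSS=8 HHEeSs=8 HHeeSS=4 HHeeSs=4 HhEESS=4 HhEESs=4 HhEeSS=8 HhEeSs=8 HheeSS=4 HheeSs=4
HHEESS hits 4/64; gcd=4; 4÷4/64÷4 = 1/16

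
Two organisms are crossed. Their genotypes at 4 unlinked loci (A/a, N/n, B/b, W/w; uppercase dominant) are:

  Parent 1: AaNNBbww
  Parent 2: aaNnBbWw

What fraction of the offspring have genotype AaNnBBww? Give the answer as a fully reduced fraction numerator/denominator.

P(AaNnBBww) = 1/32

AaNNBbww gametes: ANBw×4, ANbw×4, aNBw×4, aNbw×4
aaNnBbWw gametes: aNBW×2, aNBw×2, aNbW×2, aNbw×2, anBW×2, anBw×2, anbW×2, anbw×2
AaNNBbww×aaNnBbWw grid (16·16=256): AaNNBBWw=8 AaNNBBww=8 AaNNBbWw=16 AaNNBbww=16 AaNNbbWw=8 AaNNbbww=8 AaNnBBWw=8 AaNnBBww=8 AaNnBbWw=16 AaNnBbww=16 AaNnbbWw=8 AaNnbbww=8 aaNNBBWw=8 aaNNBBww=8 aaNNBbWw=16 aaNNBbww=16 aaNNbbWw=8 aaNNbbww=8 aaNnBBWw=8 aaNnBBww=8 aaNnBbWw=16 aaNnBbww=16 aaNnbbWw=8 aaNnbbww=8
AaNnBBww hits 8/256; gcd=8; 8÷8/256÷8 = 1/32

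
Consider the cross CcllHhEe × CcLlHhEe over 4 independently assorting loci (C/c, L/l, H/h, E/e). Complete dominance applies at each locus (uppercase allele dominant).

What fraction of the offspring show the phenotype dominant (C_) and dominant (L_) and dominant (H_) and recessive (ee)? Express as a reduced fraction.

CcllHhEe gametes: ClHE×2, ClHe×2, ClhE×2, Clhe×2, clHE×2, clHe×2, clhE×2, clhe×2
CcLlHhEe gametes: CLHE×1, CLHe×1, CLhE×1, CLhe×1, ClHE×1, ClHe×1, ClhE×1, Clhe×1, cLHE×1, cLHe×1, cLhE×1, cLhe×1, clHE×1, clHe×1, clhE×1, clhe×1
CcllHhEe×CcLlHhEe grid (16·16=256): CCLlHHEE=2 CCLlHHEe=4 CCLlHHee=2 CCLlHhEE=4 CCLlHhEe=8 CCLlHhee=4 CCLlhhEE=2 CCLlhhEe=4 CCLlhhee=2 CCllHHEE=2 CCllHHEe=4 CCllHHee=2 CCllHhEE=4 CCllHhEe=8 CCllHhee=4 CCllhhEE=2 CCllhhEe=4 CCllhhee=2 CcLlHHEE=4 CcLlHHEe=8 CcLlHHee=4 CcLlHhEE=8 CcLlHhEe=16 CcLlHhee=8 CcLlhhEE=4 CcLlhhEe=8 CcLlhhee=4 CcllHHEE=4 CcllHHEe=8 CcllHHee=4 CcllHhEE=8 CcllHhEe=16 CcllHhee=8 CcllhhEE=4 CcllhhEe=8 Ccllhhee=4 ccLlHHEE=2 ccLlHHEe=4 ccLlHHee=2 ccLlHhEE=4 ccLlHhEe=8 ccLlHhee=4 ccLlhhEE=2 ccLlhhEe=4 ccLlhhee=2 ccllHHEE=2 ccllHHEe=4 ccllHHee=2 ccllHhEE=4 ccllHhEe=8 ccllHhee=4 ccllhhEE=2 ccllhhEe=4 ccllhhee=2
C_ L_ H_ ee hits 18/256; gcd=2; 18÷2/256÷2 = 9/128

P(C_ L_ H_ ee) = 9/128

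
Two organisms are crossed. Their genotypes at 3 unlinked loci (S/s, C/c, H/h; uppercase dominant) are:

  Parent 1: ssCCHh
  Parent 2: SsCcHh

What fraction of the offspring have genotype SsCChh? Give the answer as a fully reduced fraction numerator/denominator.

ssCCHh gametes: sCH×4, sCh×4
SsCcHh gametes: SCH×1, SCh×1, ScH×1, Sch×1, sCH×1, sCh×1, scH×1, sch×1
ssCCHh×SsCcHh grid (8·8=64): SsCCHH=4 SsCCHh=8 SsCChh=4 SsCcHH=4 SsCcHh=8 SsCchh=4 ssCCHH=4 ssCCHh=8 ssCChh=4 ssCcHH=4 ssCcHh=8 ssCchh=4
SsCChh hits 4/64; gcd=4; 4÷4/64÷4 = 1/16

P(SsCChh) = 1/16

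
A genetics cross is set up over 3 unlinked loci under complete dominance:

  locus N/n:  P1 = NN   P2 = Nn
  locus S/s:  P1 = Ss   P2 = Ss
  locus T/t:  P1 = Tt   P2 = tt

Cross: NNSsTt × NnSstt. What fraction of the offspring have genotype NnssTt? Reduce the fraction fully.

NNSsTt gametes: NST×2, NSt×2, NsT×2, Nst×2
NnSstt gametes: NSt×2, Nst×2, nSt×2, nst×2
NNSsTt×NnSstt grid (8·8=64): NNSSTt=4 NNSStt=4 NNSsTt=8 NNSstt=8 NNssTt=4 NNsstt=4 NnSSTt=4 NnSStt=4 NnSsTt=8 NnSstt=8 NnssTt=4 Nnsstt=4
NnssTt hits 4/64; gcd=4; 4÷4/64÷4 = 1/16

P(NnssTt) = 1/16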